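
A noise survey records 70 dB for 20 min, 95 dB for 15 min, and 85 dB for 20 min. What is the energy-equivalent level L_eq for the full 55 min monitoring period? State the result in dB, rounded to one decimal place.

L_eq = 10·log₁₀[(1/T)·Σ tᵢ·10^(Lᵢ/10)] with T = 55 min.
Σ tᵢ·10^(Lᵢ/10) = 20·10^(70/10) + 15·10^(95/10) + 20·10^(85/10) = 5.396e+10.
L_eq = 10·log₁₀(5.396e+10/55) = 89.92 dB.

89.9 dB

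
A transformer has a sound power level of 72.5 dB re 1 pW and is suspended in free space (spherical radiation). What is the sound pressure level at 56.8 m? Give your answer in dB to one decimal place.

26.4 dB

The power spreads over a sphere of area 4π·r², so L_p = L_w − 10·log₁₀(4π·r²).
4π·r² = 4.054e+04 m², 10·log₁₀ of that is 46.079 dB.
L_p = 72.5 − 46.079 = 26.42 dB.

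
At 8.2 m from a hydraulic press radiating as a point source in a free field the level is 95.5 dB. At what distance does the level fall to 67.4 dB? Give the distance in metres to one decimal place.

The 28.1 dB drop corresponds to a distance ratio of 10^(28.1/20) for a point source.
r₂ = 8.2·10^((95.5−67.4)/20) = 8.2·10^(28.1/20) = 208.36 m.

208.4 m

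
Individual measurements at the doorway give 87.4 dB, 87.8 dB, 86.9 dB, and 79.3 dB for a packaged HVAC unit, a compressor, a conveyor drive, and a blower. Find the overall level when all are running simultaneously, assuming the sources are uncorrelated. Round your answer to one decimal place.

92.4 dB

For uncorrelated sources the intensities add, so convert each level to linear form, sum, and take 10·log₁₀ of the total.
Σ 10^(L/10) = 10^(87.4/10) + 10^(87.8/10) + 10^(86.9/10) + 10^(79.3/10) = 1.727e+09.
L_total = 10·log₁₀(1.727e+09) = 92.37 dB.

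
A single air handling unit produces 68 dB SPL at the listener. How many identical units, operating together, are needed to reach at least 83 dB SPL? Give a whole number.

The shortfall is 83 − 68 = 15.0 dB, and N units add 10·log₁₀ N, so need 10·log₁₀ N ≥ 15.0.
N ≥ 10^(15.0/10) = 31.623, so N = 32.

32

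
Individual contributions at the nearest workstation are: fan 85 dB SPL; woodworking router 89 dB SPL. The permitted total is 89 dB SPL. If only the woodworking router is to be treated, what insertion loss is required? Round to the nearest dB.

2 dB

Fixed contribution from the other source: Σ 10^(L/10) = 10^(85/10) = 3.162e+08 (85.00 dB SPL).
To meet 89 dB SPL overall, the treated woodworking router may contribute at most 10^(89/10) − 3.162e+08 = 4.781e+08, i.e. 86.80 dB SPL.
So the woodworking router must be reduced from 89 to 86.80 dB SPL: IL = 2.20 dB.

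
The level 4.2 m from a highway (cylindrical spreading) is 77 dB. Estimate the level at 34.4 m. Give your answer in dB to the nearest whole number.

68 dB

For a line source, L₂ = L₁ − 10·log₁₀(r₂/r₁).
L₂ = 77 − 10·log₁₀(34.4/4.2) = 77 − 9.133 = 67.87 dB.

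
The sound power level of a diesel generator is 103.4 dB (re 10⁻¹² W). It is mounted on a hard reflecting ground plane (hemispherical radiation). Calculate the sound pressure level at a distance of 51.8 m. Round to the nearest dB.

61 dB

The power spreads over a hemisphere of area 2π·r², so L_p = L_w − 10·log₁₀(2π·r²).
2π·r² = 1.686e+04 m², 10·log₁₀ of that is 42.268 dB.
L_p = 103.4 − 42.268 = 61.13 dB.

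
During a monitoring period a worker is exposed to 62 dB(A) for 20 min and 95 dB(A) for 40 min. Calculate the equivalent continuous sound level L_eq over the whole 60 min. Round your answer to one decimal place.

93.2 dB(A)

The energy average is taken in the linear domain: L_eq = 10·log₁₀[(Σ tᵢ·10^(Lᵢ/10))/T], T = 60 min.
Σ tᵢ·10^(Lᵢ/10) = 20·10^(62/10) + 40·10^(95/10) = 1.265e+11.
L_eq = 10·log₁₀(1.265e+11/60) = 93.24 dB(A).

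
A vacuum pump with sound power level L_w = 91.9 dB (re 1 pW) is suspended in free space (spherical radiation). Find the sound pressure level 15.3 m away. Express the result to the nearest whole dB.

L_p = L_w − 10·log₁₀(4π·r²) with r = 15.3 m.
4π·r² = 2942 m², 10·log₁₀ of that is 34.686 dB.
L_p = 91.9 − 34.686 = 57.21 dB.

57 dB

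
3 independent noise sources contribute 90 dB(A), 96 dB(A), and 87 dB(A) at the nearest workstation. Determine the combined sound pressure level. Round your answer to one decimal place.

For uncorrelated sources the intensities add, so convert each level to linear form, sum, and take 10·log₁₀ of the total.
Σ 10^(L/10) = 10^(90/10) + 10^(96/10) + 10^(87/10) = 5.482e+09.
L_total = 10·log₁₀(5.482e+09) = 97.39 dB(A).

97.4 dB(A)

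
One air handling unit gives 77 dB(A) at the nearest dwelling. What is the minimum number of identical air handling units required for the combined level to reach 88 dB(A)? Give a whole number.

Need L₁ + 10·log₁₀ N ≥ 88, i.e. log₁₀ N ≥ 1.10.
N ≥ 10^(11.0/10) = 12.589, so N = 13.

13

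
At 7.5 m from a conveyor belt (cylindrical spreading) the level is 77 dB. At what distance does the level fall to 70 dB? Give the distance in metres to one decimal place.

37.6 m

The 7.0 dB drop corresponds to a distance ratio of 10^(7.0/10) for a line source.
r₂ = 7.5·10^((77−70)/10) = 7.5·10^(7.0/10) = 37.59 m.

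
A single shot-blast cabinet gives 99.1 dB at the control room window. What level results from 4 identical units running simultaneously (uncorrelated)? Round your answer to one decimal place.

105.1 dB

With 4 equal, uncorrelated contributions the intensity is 4× that of one unit, giving a rise of 10·log₁₀ 4.
L_total = 99.1 + 10·log₁₀(4) = 99.1 + 6.021 = 105.12 dB.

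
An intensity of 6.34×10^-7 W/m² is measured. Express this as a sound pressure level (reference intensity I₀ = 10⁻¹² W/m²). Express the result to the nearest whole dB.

Dividing by I₀ shifts the exponent by 12: I/I₀ = 6.34×10^5.
L = 10·(0.8021 + 5) = 58.02 dB.

58 dB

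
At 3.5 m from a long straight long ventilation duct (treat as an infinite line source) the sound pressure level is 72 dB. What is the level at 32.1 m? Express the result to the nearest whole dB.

For a line source, L₂ = L₁ − 10·log₁₀(r₂/r₁).
L₂ = 72 − 10·log₁₀(32.1/3.5) = 72 − 9.624 = 62.38 dB.

62 dB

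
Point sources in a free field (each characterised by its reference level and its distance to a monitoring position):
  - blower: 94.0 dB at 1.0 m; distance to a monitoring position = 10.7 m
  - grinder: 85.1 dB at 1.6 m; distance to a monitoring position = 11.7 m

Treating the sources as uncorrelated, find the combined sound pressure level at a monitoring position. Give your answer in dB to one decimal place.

74.5 dB

Apply inverse-square spreading to bring every level to the receiver, then sum 10^(L/10).
blower: 94.0 − 20·log₁₀(10.7/1.0) = 94.0 − 20.59 = 73.41 dB.
grinder: 85.1 − 20·log₁₀(11.7/1.6) = 85.1 − 17.28 = 67.82 dB.
Σ 10^(L/10) = 2.799e+07 → L_total = 10·log₁₀(2.799e+07) = 74.47 dB.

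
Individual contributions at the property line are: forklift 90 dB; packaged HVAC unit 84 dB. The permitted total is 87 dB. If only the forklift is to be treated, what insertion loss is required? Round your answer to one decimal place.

6.0 dB

Everything except the forklift sums to 10^(84/10) = 2.512e+08 in linear terms, 84.00 dB.
To meet 87 dB overall, the treated forklift may contribute at most 10^(87/10) − 2.512e+08 = 2.500e+08, i.e. 83.98 dB.
Required insertion loss = 90 − 83.98 = 6.02 dB.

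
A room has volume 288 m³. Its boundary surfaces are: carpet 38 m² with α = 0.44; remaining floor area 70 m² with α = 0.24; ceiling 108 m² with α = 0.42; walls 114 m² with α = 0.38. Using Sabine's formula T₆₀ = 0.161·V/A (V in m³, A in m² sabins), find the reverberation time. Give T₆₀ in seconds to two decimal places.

0.38 s

A = Σ Sᵢαᵢ = 38·0.44 + 70·0.24 + 108·0.42 + 114·0.38 = 122.20 m².
T₆₀ = 0.161·V/A = 0.161·288/122.20 = 0.379 s.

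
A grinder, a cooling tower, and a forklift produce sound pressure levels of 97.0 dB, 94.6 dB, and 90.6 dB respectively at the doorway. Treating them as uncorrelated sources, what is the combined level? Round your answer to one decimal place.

99.6 dB

Incoherent sources combine by intensity addition: L_total = 10·log₁₀(Σ 10^(L_i/10)).
Σ 10^(L/10) = 10^(97.0/10) + 10^(94.6/10) + 10^(90.6/10) = 9.044e+09.
L_total = 10·log₁₀(9.044e+09) = 99.56 dB.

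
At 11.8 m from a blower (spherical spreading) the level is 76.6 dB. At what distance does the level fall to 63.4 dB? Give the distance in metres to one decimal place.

53.9 m

The 13.2 dB drop corresponds to a distance ratio of 10^(13.2/20) for a point source.
r₂ = 11.8·10^((76.6−63.4)/20) = 11.8·10^(13.2/20) = 53.94 m.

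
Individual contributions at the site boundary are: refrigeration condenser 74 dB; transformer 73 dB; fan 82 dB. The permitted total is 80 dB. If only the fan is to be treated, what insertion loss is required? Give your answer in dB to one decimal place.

The untreated sources together contribute 10^(74/10) + 10^(73/10) = 4.507e+07, i.e. 76.54 dB.
To meet 80 dB overall, the treated fan may contribute at most 10^(80/10) − 4.507e+07 = 5.493e+07, i.e. 77.40 dB.
So the fan must be reduced from 82 to 77.40 dB: IL = 4.60 dB.

4.6 dB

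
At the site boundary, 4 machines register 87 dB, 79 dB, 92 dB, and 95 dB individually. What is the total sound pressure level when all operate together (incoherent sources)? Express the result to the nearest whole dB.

97 dB

Incoherent sources combine by intensity addition: L_total = 10·log₁₀(Σ 10^(L_i/10)).
Σ 10^(L/10) = 10^(87/10) + 10^(79/10) + 10^(92/10) + 10^(95/10) = 5.328e+09.
L_total = 10·log₁₀(5.328e+09) = 97.27 dB.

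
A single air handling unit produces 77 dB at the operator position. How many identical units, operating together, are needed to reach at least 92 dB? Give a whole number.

32

The shortfall is 92 − 77 = 15.0 dB, and N units add 10·log₁₀ N, so need 10·log₁₀ N ≥ 15.0.
N ≥ 10^(15.0/10) = 31.623, so N = 32.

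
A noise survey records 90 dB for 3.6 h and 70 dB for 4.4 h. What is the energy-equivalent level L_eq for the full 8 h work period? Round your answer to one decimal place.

86.6 dB

L_eq = 10·log₁₀[(1/T)·Σ tᵢ·10^(Lᵢ/10)] with T = 8 h.
Σ tᵢ·10^(Lᵢ/10) = 3.6·10^(90/10) + 4.4·10^(70/10) = 3.644e+09.
L_eq = 10·log₁₀(3.644e+09/8) = 86.58 dB.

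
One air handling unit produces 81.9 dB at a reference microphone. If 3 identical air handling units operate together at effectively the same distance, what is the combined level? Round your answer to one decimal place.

With 3 equal, uncorrelated contributions the intensity is 3× that of one unit, giving a rise of 10·log₁₀ 3.
L_total = 81.9 + 10·log₁₀(3) = 81.9 + 4.771 = 86.67 dB.

86.7 dB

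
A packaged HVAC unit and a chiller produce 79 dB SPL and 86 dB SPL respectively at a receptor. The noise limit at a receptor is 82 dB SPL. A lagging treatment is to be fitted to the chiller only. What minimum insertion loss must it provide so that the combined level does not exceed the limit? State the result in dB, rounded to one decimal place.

Everything except the chiller sums to 10^(79/10) = 7.943e+07 in linear terms, 79.00 dB SPL.
The limit corresponds to 10^(82/10) = 1.585e+08; subtracting the fixed part leaves 7.906e+07 for the chiller, i.e. 78.98 dB SPL.
So the chiller must be reduced from 86 to 78.98 dB SPL: IL = 7.02 dB.

7.0 dB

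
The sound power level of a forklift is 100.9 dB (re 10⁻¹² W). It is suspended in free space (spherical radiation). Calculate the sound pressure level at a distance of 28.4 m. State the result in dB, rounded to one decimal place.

60.8 dB

L_p = L_w − 10·log₁₀(4π·r²) with r = 28.4 m.
4π·r² = 1.014e+04 m², 10·log₁₀ of that is 40.058 dB.
L_p = 100.9 − 40.058 = 60.84 dB.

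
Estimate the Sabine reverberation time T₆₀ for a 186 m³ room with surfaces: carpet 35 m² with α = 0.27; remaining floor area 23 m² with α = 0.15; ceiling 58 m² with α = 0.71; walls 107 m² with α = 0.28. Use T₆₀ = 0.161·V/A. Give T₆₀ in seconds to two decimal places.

A = Σ Sᵢαᵢ = 35·0.27 + 23·0.15 + 58·0.71 + 107·0.28 = 84.04 m².
T₆₀ = 0.161 × 186 / 84.04 = 0.356 s.

0.36 s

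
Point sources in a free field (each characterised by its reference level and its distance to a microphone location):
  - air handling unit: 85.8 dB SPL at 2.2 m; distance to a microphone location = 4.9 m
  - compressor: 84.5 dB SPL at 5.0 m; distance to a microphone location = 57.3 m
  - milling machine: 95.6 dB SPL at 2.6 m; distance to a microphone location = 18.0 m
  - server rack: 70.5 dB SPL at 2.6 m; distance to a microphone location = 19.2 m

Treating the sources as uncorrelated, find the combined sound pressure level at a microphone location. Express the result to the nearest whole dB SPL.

82 dB SPL

Apply inverse-square spreading to bring every level to the receiver, then sum 10^(L/10).
air handling unit: 85.8 − 20·log₁₀(4.9/2.2) = 85.8 − 6.96 = 78.84 dB SPL.
compressor: 84.5 − 20·log₁₀(57.3/5.0) = 84.5 − 21.18 = 63.32 dB SPL.
milling machine: 95.6 − 20·log₁₀(18.0/2.6) = 95.6 − 16.81 = 78.79 dB SPL.
server rack: 70.5 − 20·log₁₀(19.2/2.6) = 70.5 − 17.37 = 53.13 dB SPL.
Σ 10^(L/10) = 1.547e+08 → L_total = 10·log₁₀(1.547e+08) = 81.90 dB SPL.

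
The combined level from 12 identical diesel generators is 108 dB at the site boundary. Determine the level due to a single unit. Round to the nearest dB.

Dividing the total intensity by 12 lowers the level by 10·log₁₀ 12 = 10.792 dB: L₁ = 108 − 10.792.

97 dB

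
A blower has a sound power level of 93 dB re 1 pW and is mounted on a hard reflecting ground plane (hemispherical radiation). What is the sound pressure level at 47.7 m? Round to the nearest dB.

51 dB

Free-field hemispherical radiation: L_p = L_w − 10·log₁₀(2π·r²), r = 47.7 m.
2π·r² = 1.43e+04 m², 10·log₁₀ of that is 41.552 dB.
L_p = 93 − 41.552 = 51.45 dB.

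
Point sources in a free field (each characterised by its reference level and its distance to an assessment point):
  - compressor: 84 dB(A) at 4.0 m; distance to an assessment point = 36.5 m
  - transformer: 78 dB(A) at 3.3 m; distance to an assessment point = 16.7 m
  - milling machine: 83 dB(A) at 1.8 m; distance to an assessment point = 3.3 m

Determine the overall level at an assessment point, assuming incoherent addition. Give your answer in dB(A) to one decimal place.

Propagate each source to the receiver with L = L_ref − 20·log₁₀(r/r_ref), then add intensities.
compressor: 84 − 20·log₁₀(36.5/4.0) = 84 − 19.20 = 64.80 dB(A).
transformer: 78 − 20·log₁₀(16.7/3.3) = 78 − 14.08 = 63.92 dB(A).
milling machine: 83 − 20·log₁₀(3.3/1.8) = 83 − 5.26 = 77.74 dB(A).
Σ 10^(L/10) = 6.484e+07 → L_total = 10·log₁₀(6.484e+07) = 78.12 dB(A).

78.1 dB(A)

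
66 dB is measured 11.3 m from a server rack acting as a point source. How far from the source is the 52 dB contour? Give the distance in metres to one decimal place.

56.6 m

For a point source L₁ − L₂ = 20·log₁₀(r₂/r₁), so r₂ = r₁·10^((L₁−L₂)/20).
r₂ = 11.3·10^((66−52)/20) = 11.3·10^(14.0/20) = 56.63 m.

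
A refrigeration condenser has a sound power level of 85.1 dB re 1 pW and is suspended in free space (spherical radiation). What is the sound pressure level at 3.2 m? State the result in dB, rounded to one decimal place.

The power spreads over a sphere of area 4π·r², so L_p = L_w − 10·log₁₀(4π·r²).
4π·r² = 128.7 m², 10·log₁₀ of that is 21.095 dB.
L_p = 85.1 − 21.095 = 64.00 dB.

64.0 dB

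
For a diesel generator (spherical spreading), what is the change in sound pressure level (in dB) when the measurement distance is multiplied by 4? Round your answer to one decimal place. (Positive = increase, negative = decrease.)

-12.0 dB

With spherical spreading the level changes by −20·log₁₀(r₂/r₁).
ΔL = −20·log₁₀(4) = -12.04 dB.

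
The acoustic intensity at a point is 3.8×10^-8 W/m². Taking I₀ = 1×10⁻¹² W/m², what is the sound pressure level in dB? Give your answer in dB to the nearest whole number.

46 dB

I/I₀ = 3.8×10^-8/10⁻¹² = 3.8×10^4, and L = 10·log₁₀(I/I₀).
L = 10·(0.5798 + 4) = 45.80 dB.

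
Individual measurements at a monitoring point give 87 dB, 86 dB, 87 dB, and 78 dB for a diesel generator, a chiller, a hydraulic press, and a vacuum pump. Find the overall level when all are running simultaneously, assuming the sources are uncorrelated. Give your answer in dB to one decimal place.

For uncorrelated sources the intensities add, so convert each level to linear form, sum, and take 10·log₁₀ of the total.
Σ 10^(L/10) = 10^(87/10) + 10^(86/10) + 10^(87/10) + 10^(78/10) = 1.464e+09.
L_total = 10·log₁₀(1.464e+09) = 91.65 dB.

91.7 dB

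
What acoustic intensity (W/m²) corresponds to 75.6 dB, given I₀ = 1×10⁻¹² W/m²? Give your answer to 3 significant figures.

3.63e-05 W/m²

L = 10·log₁₀(I/I₀) ⇒ I = I₀·10^(L/10) = 10⁻¹² × 10^7.56.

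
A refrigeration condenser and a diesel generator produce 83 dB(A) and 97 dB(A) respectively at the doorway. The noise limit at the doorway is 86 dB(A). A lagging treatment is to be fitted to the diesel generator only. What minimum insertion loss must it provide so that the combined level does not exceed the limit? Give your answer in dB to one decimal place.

Fixed contribution from the other source: Σ 10^(L/10) = 10^(83/10) = 1.995e+08 (83.00 dB(A)).
The limit corresponds to 10^(86/10) = 3.981e+08; subtracting the fixed part leaves 1.986e+08 for the diesel generator, i.e. 82.98 dB(A).
Required insertion loss = 97 − 82.98 = 14.02 dB.

14.0 dB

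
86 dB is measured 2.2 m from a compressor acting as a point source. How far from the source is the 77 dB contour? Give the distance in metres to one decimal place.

6.2 m

For a point source L₁ − L₂ = 20·log₁₀(r₂/r₁), so r₂ = r₁·10^((L₁−L₂)/20).
r₂ = 2.2·10^((86−77)/20) = 2.2·10^(9.0/20) = 6.20 m.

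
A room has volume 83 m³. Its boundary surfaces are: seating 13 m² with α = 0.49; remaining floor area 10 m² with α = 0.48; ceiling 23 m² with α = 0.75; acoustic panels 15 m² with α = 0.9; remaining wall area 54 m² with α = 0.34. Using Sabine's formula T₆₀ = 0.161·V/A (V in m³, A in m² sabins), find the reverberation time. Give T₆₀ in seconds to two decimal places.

Summing Sᵢαᵢ: 13·0.49 + 10·0.48 + 23·0.75 + 15·0.9 + 54·0.34 = 60.28 m².
T₆₀ = 0.161 × 83 / 60.28 = 0.222 s.

0.22 s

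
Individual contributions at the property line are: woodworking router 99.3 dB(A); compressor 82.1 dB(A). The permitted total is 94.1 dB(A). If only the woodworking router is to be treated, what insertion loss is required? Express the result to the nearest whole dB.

5 dB

The untreated sources together contribute 10^(82.1/10) = 1.622e+08, i.e. 82.10 dB(A).
To meet 94.1 dB(A) overall, the treated woodworking router may contribute at most 10^(94.1/10) − 1.622e+08 = 2.408e+09, i.e. 93.82 dB(A).
So the woodworking router must be reduced from 99.3 to 93.82 dB(A): IL = 5.48 dB.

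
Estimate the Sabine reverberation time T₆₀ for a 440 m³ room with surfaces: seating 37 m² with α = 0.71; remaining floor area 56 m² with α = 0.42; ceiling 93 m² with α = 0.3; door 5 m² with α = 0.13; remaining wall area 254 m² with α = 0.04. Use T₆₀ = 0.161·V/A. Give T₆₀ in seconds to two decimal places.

0.80 s

Summing Sᵢαᵢ: 37·0.71 + 56·0.42 + 93·0.3 + 5·0.13 + 254·0.04 = 88.50 m².
T₆₀ = 0.161·V/A = 0.161·440/88.50 = 0.800 s.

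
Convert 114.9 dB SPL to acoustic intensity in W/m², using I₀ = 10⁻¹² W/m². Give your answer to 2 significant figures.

0.31 W/m²

I/I₀ = 10^(114.9/10) = 3.09e+11, so I = 3.09e+11 × 10⁻¹² W/m².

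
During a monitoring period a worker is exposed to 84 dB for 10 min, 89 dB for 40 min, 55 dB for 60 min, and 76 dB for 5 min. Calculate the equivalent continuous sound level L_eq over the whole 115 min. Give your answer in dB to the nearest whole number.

85 dB

L_eq = 10·log₁₀[(1/T)·Σ tᵢ·10^(Lᵢ/10)] with T = 115 min.
Σ tᵢ·10^(Lᵢ/10) = 10·10^(84/10) + 40·10^(89/10) + 60·10^(55/10) + 5·10^(76/10) = 3.450e+10.
L_eq = 10·log₁₀(3.450e+10/115) = 84.77 dB.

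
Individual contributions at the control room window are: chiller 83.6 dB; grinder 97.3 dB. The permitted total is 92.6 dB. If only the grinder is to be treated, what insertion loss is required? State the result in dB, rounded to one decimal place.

Fixed contribution from the other source: Σ 10^(L/10) = 10^(83.6/10) = 2.291e+08 (83.60 dB).
The limit corresponds to 10^(92.6/10) = 1.820e+09; subtracting the fixed part leaves 1.591e+09 for the grinder, i.e. 92.02 dB.
So the grinder must be reduced from 97.3 to 92.02 dB: IL = 5.28 dB.

5.3 dB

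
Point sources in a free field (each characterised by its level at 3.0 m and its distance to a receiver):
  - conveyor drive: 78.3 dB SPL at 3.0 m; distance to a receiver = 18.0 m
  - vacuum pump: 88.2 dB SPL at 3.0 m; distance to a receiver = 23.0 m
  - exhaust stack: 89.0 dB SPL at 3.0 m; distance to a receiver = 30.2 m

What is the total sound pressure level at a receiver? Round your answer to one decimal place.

Propagate each source to the receiver with L = L_ref − 20·log₁₀(r/r_ref), then add intensities.
conveyor drive: 78.3 − 20·log₁₀(18.0/3.0) = 78.3 − 15.56 = 62.74 dB SPL.
vacuum pump: 88.2 − 20·log₁₀(23.0/3.0) = 88.2 − 17.69 = 70.51 dB SPL.
exhaust stack: 89.0 − 20·log₁₀(30.2/3.0) = 89.0 − 20.06 = 68.94 dB SPL.
Σ 10^(L/10) = 2.096e+07 → L_total = 10·log₁₀(2.096e+07) = 73.21 dB SPL.

73.2 dB SPL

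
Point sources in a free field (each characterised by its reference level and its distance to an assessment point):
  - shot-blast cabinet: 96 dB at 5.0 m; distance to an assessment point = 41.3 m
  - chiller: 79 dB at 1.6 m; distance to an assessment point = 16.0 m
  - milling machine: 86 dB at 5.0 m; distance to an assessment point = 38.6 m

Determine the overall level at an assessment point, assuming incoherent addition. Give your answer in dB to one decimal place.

78.2 dB

Propagate each source to the receiver with L = L_ref − 20·log₁₀(r/r_ref), then add intensities.
shot-blast cabinet: 96 − 20·log₁₀(41.3/5.0) = 96 − 18.34 = 77.66 dB.
chiller: 79 − 20·log₁₀(16.0/1.6) = 79 − 20.00 = 59.00 dB.
milling machine: 86 − 20·log₁₀(38.6/5.0) = 86 − 17.75 = 68.25 dB.
Σ 10^(L/10) = 6.582e+07 → L_total = 10·log₁₀(6.582e+07) = 78.18 dB.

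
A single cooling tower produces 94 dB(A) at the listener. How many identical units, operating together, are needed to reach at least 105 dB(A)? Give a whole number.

13

Need L₁ + 10·log₁₀ N ≥ 105, i.e. log₁₀ N ≥ 1.10.
N ≥ 10^(11.0/10) = 12.589, so N = 13.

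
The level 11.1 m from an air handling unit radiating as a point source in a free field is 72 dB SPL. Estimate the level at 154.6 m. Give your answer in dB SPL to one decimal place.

49.1 dB SPL

Spherical spreading from a point source gives a 20·log₁₀(r₂/r₁) drop.
L₂ = 72 − 20·log₁₀(154.6/11.1) = 72 − 22.878 = 49.12 dB SPL.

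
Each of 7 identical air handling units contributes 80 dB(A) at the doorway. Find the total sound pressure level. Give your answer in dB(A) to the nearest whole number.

88 dB(A)

L_total = L₁ + 10·log₁₀ N for N identical incoherent sources.
L_total = 80 + 10·log₁₀(7) = 80 + 8.451 = 88.45 dB(A).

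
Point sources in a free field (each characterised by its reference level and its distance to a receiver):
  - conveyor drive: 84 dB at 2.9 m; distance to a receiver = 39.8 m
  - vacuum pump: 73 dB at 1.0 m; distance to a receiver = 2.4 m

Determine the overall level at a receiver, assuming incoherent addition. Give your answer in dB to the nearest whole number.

67 dB

Propagate each source to the receiver with L = L_ref − 20·log₁₀(r/r_ref), then add intensities.
conveyor drive: 84 − 20·log₁₀(39.8/2.9) = 84 − 22.75 = 61.25 dB.
vacuum pump: 73 − 20·log₁₀(2.4/1.0) = 73 − 7.60 = 65.40 dB.
Σ 10^(L/10) = 4.798e+06 → L_total = 10·log₁₀(4.798e+06) = 66.81 dB.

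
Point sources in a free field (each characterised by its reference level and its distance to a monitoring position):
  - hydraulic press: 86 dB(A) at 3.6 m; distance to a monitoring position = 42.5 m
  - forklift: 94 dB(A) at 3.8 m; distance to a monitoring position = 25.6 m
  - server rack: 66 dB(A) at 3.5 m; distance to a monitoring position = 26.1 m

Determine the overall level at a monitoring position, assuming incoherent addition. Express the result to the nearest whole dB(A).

78 dB(A)

First find each source's level at the receiver (point-source: −20·log₁₀(r/r_ref)), then combine on an intensity basis.
hydraulic press: 86 − 20·log₁₀(42.5/3.6) = 86 − 21.44 = 64.56 dB(A).
forklift: 94 − 20·log₁₀(25.6/3.8) = 94 − 16.57 = 77.43 dB(A).
server rack: 66 − 20·log₁₀(26.1/3.5) = 66 − 17.45 = 48.55 dB(A).
Σ 10^(L/10) = 5.827e+07 → L_total = 10·log₁₀(5.827e+07) = 77.65 dB(A).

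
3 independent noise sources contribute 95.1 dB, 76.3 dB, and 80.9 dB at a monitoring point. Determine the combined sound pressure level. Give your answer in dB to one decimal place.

Incoherent sources combine by intensity addition: L_total = 10·log₁₀(Σ 10^(L_i/10)).
Σ 10^(L/10) = 10^(95.1/10) + 10^(76.3/10) + 10^(80.9/10) = 3.402e+09.
L_total = 10·log₁₀(3.402e+09) = 95.32 dB.

95.3 dB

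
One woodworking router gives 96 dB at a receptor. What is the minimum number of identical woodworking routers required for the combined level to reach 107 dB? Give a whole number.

13

Need L₁ + 10·log₁₀ N ≥ 107, i.e. log₁₀ N ≥ 1.10.
N ≥ 10^(11.0/10) = 12.589, so N = 13.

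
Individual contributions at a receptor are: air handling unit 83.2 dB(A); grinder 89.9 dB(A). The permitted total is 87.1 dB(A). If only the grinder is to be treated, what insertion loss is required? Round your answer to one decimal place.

5.1 dB

Fixed contribution from the other source: Σ 10^(L/10) = 10^(83.2/10) = 2.089e+08 (83.20 dB(A)).
To meet 87.1 dB(A) overall, the treated grinder may contribute at most 10^(87.1/10) − 2.089e+08 = 3.039e+08, i.e. 84.83 dB(A).
So the grinder must be reduced from 89.9 to 84.83 dB(A): IL = 5.07 dB.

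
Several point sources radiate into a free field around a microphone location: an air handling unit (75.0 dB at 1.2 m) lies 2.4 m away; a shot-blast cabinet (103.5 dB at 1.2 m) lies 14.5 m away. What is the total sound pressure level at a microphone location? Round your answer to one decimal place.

Propagate each source to the receiver with L = L_ref − 20·log₁₀(r/r_ref), then add intensities.
air handling unit: 75.0 − 20·log₁₀(2.4/1.2) = 75.0 − 6.02 = 68.98 dB.
shot-blast cabinet: 103.5 − 20·log₁₀(14.5/1.2) = 103.5 − 21.64 = 81.86 dB.
Σ 10^(L/10) = 1.612e+08 → L_total = 10·log₁₀(1.612e+08) = 82.07 dB.

82.1 dB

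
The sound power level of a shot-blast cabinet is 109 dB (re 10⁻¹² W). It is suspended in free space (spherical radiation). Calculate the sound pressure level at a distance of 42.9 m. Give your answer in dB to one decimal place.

65.4 dB

The power spreads over a sphere of area 4π·r², so L_p = L_w − 10·log₁₀(4π·r²).
4π·r² = 2.313e+04 m², 10·log₁₀ of that is 43.641 dB.
L_p = 109 − 43.641 = 65.36 dB.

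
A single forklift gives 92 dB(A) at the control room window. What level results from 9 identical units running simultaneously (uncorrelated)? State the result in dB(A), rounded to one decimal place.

101.5 dB(A)

With 9 equal, uncorrelated contributions the intensity is 9× that of one unit, giving a rise of 10·log₁₀ 9.
L_total = 92 + 10·log₁₀(9) = 92 + 9.542 = 101.54 dB(A).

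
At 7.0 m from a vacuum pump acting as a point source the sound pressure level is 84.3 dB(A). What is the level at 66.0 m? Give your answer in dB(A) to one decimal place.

64.8 dB(A)

Spherical spreading from a point source gives a 20·log₁₀(r₂/r₁) drop.
L₂ = 84.3 − 20·log₁₀(66.0/7.0) = 84.3 − 19.489 = 64.81 dB(A).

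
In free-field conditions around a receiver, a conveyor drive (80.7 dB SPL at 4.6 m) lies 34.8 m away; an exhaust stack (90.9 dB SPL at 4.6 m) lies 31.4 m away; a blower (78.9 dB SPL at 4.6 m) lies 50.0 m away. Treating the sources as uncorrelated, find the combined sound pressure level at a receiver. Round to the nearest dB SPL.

75 dB SPL

Propagate each source to the receiver with L = L_ref − 20·log₁₀(r/r_ref), then add intensities.
conveyor drive: 80.7 − 20·log₁₀(34.8/4.6) = 80.7 − 17.58 = 63.12 dB SPL.
exhaust stack: 90.9 − 20·log₁₀(31.4/4.6) = 90.9 − 16.68 = 74.22 dB SPL.
blower: 78.9 − 20·log₁₀(50.0/4.6) = 78.9 − 20.72 = 58.18 dB SPL.
Σ 10^(L/10) = 2.911e+07 → L_total = 10·log₁₀(2.911e+07) = 74.64 dB SPL.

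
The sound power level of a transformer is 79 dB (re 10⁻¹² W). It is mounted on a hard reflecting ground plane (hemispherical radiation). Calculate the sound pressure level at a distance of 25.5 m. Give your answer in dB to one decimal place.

L_p = L_w − 10·log₁₀(2π·r²) with r = 25.5 m.
2π·r² = 4086 m², 10·log₁₀ of that is 36.113 dB.
L_p = 79 − 36.113 = 42.89 dB.

42.9 dB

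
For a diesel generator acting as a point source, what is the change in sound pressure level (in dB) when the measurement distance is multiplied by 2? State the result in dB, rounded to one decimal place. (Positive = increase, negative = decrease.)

A point source loses 6 dB per doubling of distance; generally ΔL = −20·log₁₀(r₂/r₁).
ΔL = −20·log₁₀(2) = -6.02 dB.

-6.0 dB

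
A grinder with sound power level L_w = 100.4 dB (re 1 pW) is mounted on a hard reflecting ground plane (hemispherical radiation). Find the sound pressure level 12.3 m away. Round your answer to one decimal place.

The power spreads over a hemisphere of area 2π·r², so L_p = L_w − 10·log₁₀(2π·r²).
2π·r² = 950.6 m², 10·log₁₀ of that is 29.780 dB.
L_p = 100.4 − 29.780 = 70.62 dB.

70.6 dB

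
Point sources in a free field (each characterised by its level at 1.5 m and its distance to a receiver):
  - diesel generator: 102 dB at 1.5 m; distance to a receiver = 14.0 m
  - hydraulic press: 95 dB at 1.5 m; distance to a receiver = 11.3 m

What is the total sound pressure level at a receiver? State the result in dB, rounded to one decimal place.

83.8 dB

First find each source's level at the receiver (point-source: −20·log₁₀(r/r_ref)), then combine on an intensity basis.
diesel generator: 102 − 20·log₁₀(14.0/1.5) = 102 − 19.40 = 82.60 dB.
hydraulic press: 95 − 20·log₁₀(11.3/1.5) = 95 − 17.54 = 77.46 dB.
Σ 10^(L/10) = 2.377e+08 → L_total = 10·log₁₀(2.377e+08) = 83.76 dB.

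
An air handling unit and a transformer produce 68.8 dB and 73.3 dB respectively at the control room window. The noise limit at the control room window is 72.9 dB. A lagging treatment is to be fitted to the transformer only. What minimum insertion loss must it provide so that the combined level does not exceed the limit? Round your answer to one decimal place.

Fixed contribution from the other source: Σ 10^(L/10) = 10^(68.8/10) = 7.586e+06 (68.80 dB).
To meet 72.9 dB overall, the treated transformer may contribute at most 10^(72.9/10) − 7.586e+06 = 1.191e+07, i.e. 70.76 dB.
So the transformer must be reduced from 73.3 to 70.76 dB: IL = 2.54 dB.

2.5 dB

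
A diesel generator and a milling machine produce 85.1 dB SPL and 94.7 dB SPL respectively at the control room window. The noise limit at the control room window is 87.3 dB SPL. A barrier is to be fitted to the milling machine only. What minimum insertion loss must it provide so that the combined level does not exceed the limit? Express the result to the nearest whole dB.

The untreated sources together contribute 10^(85.1/10) = 3.236e+08, i.e. 85.10 dB SPL.
To meet 87.3 dB SPL overall, the treated milling machine may contribute at most 10^(87.3/10) − 3.236e+08 = 2.134e+08, i.e. 83.29 dB SPL.
So the milling machine must be reduced from 94.7 to 83.29 dB SPL: IL = 11.41 dB.

11 dB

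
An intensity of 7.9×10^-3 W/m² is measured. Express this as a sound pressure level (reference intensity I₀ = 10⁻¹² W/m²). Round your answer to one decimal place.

L = 10·log₁₀(I/I₀) = 10·log₁₀(7.9×10^-3/10⁻¹²) = 10·log₁₀(7.9×10^9).
L = 10·(0.8976 + 9) = 98.98 dB.

99.0 dB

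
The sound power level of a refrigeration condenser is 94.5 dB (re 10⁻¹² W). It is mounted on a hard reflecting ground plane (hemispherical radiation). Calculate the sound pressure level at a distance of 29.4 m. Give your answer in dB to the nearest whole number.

The power spreads over a hemisphere of area 2π·r², so L_p = L_w − 10·log₁₀(2π·r²).
2π·r² = 5431 m², 10·log₁₀ of that is 37.349 dB.
L_p = 94.5 − 37.349 = 57.15 dB.

57 dB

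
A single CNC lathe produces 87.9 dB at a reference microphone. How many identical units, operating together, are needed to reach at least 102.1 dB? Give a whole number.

N identical sources give L₁ + 10·log₁₀ N, so require 10·log₁₀ N ≥ 102.1 − 87.9 = 14.2 dB.
N ≥ 10^(14.2/10) = 26.303, so N = 27.

27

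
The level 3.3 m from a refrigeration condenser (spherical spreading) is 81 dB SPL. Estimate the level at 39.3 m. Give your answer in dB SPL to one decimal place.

For a point source, L₂ = L₁ − 20·log₁₀(r₂/r₁).
L₂ = 81 − 20·log₁₀(39.3/3.3) = 81 − 21.518 = 59.48 dB SPL.

59.5 dB SPL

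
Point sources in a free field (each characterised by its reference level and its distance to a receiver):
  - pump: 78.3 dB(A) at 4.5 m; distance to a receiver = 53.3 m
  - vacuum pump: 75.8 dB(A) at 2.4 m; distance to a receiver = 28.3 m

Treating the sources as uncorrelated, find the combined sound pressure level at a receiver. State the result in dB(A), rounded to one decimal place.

Apply inverse-square spreading to bring every level to the receiver, then sum 10^(L/10).
pump: 78.3 − 20·log₁₀(53.3/4.5) = 78.3 − 21.47 = 56.83 dB(A).
vacuum pump: 75.8 − 20·log₁₀(28.3/2.4) = 75.8 − 21.43 = 54.37 dB(A).
Σ 10^(L/10) = 7.553e+05 → L_total = 10·log₁₀(7.553e+05) = 58.78 dB(A).

58.8 dB(A)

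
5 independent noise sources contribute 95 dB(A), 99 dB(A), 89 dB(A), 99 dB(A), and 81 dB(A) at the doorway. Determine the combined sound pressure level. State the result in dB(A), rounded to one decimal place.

103.0 dB(A)

Incoherent sources combine by intensity addition: L_total = 10·log₁₀(Σ 10^(L_i/10)).
Σ 10^(L/10) = 10^(95/10) + 10^(99/10) + 10^(89/10) + 10^(99/10) + 10^(81/10) = 1.997e+10.
L_total = 10·log₁₀(1.997e+10) = 103.00 dB(A).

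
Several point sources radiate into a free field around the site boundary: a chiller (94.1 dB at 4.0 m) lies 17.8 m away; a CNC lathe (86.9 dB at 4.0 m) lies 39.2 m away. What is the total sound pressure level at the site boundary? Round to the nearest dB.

First find each source's level at the receiver (point-source: −20·log₁₀(r/r_ref)), then combine on an intensity basis.
chiller: 94.1 − 20·log₁₀(17.8/4.0) = 94.1 − 12.97 = 81.13 dB.
CNC lathe: 86.9 − 20·log₁₀(39.2/4.0) = 86.9 − 19.82 = 67.08 dB.
Σ 10^(L/10) = 1.349e+08 → L_total = 10·log₁₀(1.349e+08) = 81.30 dB.

81 dB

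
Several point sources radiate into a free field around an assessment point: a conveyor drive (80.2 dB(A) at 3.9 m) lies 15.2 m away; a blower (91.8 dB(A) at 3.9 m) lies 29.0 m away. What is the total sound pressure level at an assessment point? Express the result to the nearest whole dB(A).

75 dB(A)

First find each source's level at the receiver (point-source: −20·log₁₀(r/r_ref)), then combine on an intensity basis.
conveyor drive: 80.2 − 20·log₁₀(15.2/3.9) = 80.2 − 11.82 = 68.38 dB(A).
blower: 91.8 − 20·log₁₀(29.0/3.9) = 91.8 − 17.43 = 74.37 dB(A).
Σ 10^(L/10) = 3.427e+07 → L_total = 10·log₁₀(3.427e+07) = 75.35 dB(A).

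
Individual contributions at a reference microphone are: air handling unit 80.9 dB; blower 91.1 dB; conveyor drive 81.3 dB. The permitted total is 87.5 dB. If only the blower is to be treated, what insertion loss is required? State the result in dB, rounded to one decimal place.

Fixed contribution from the other sources: Σ 10^(L/10) = 10^(80.9/10) + 10^(81.3/10) = 2.579e+08 (84.11 dB).
The limit corresponds to 10^(87.5/10) = 5.623e+08; subtracting the fixed part leaves 3.044e+08 for the blower, i.e. 84.83 dB.
So the blower must be reduced from 91.1 to 84.83 dB: IL = 6.27 dB.

6.3 dB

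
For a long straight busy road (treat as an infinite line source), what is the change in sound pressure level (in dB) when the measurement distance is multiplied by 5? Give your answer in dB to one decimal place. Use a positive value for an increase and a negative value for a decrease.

-7.0 dB

With cylindrical spreading the level changes by −10·log₁₀(r₂/r₁).
ΔL = −10·log₁₀(5) = -6.99 dB.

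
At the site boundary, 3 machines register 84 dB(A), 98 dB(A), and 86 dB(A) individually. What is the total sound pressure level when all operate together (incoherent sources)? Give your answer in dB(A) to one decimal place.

98.4 dB(A)

For uncorrelated sources the intensities add, so convert each level to linear form, sum, and take 10·log₁₀ of the total.
Σ 10^(L/10) = 10^(84/10) + 10^(98/10) + 10^(86/10) = 6.959e+09.
L_total = 10·log₁₀(6.959e+09) = 98.43 dB(A).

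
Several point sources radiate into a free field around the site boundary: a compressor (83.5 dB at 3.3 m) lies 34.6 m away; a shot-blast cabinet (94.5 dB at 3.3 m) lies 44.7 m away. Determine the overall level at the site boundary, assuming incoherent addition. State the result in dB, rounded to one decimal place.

72.4 dB

Apply inverse-square spreading to bring every level to the receiver, then sum 10^(L/10).
compressor: 83.5 − 20·log₁₀(34.6/3.3) = 83.5 − 20.41 = 63.09 dB.
shot-blast cabinet: 94.5 − 20·log₁₀(44.7/3.3) = 94.5 − 22.64 = 71.86 dB.
Σ 10^(L/10) = 1.740e+07 → L_total = 10·log₁₀(1.740e+07) = 72.40 dB.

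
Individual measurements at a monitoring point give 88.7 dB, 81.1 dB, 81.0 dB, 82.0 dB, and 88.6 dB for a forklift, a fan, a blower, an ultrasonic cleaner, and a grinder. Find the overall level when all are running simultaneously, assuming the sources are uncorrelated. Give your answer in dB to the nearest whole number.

For uncorrelated sources the intensities add, so convert each level to linear form, sum, and take 10·log₁₀ of the total.
Σ 10^(L/10) = 10^(88.7/10) + 10^(81.1/10) + 10^(81.0/10) + 10^(82.0/10) + 10^(88.6/10) = 1.879e+09.
L_total = 10·log₁₀(1.879e+09) = 92.74 dB.

93 dB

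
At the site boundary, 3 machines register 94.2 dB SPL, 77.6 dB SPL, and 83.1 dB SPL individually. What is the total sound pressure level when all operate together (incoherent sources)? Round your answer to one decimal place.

Incoherent sources combine by intensity addition: L_total = 10·log₁₀(Σ 10^(L_i/10)).
Σ 10^(L/10) = 10^(94.2/10) + 10^(77.6/10) + 10^(83.1/10) = 2.892e+09.
L_total = 10·log₁₀(2.892e+09) = 94.61 dB SPL.

94.6 dB SPL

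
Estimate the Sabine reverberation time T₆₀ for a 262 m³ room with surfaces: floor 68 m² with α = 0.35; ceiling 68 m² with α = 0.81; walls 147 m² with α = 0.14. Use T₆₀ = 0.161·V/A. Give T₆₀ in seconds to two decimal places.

0.42 s

Total absorption A = 68·0.35 + 68·0.81 + 147·0.14 = 99.46 m² sabins.
T₆₀ = 0.161 × 262 / 99.46 = 0.424 s.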